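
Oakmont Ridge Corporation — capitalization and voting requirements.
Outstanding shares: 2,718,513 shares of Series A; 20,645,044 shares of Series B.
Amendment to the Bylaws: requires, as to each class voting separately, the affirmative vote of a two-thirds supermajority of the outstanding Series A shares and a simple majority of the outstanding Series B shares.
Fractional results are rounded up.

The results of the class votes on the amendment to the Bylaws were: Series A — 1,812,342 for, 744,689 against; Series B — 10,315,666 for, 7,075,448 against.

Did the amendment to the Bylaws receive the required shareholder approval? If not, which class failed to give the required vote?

Series A: 2/3 of 2718513 = 1812342; 1,812,342 required, 1,812,342 in favor — approved.
Series B: a majority of 20645044 is 10322523; 10,322,523 required, 10,315,666 in favor — not approved.

Not approved — the Series B shares did not give the required vote.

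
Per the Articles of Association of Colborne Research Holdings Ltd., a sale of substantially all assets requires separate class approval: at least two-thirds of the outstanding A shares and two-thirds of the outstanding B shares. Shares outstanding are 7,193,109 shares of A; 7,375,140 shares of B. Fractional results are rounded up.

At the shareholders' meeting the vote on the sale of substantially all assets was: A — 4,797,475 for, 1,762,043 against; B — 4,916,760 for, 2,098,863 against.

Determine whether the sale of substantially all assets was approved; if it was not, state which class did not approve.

Approved — every class gave the required vote.

A: 2/3 of 7193109 = 4795406; 4,795,406 required, 4,797,475 in favor — approved.
B: 2/3 of 7375140 = 4916760; 4,916,760 required, 4,916,760 in favor — approved.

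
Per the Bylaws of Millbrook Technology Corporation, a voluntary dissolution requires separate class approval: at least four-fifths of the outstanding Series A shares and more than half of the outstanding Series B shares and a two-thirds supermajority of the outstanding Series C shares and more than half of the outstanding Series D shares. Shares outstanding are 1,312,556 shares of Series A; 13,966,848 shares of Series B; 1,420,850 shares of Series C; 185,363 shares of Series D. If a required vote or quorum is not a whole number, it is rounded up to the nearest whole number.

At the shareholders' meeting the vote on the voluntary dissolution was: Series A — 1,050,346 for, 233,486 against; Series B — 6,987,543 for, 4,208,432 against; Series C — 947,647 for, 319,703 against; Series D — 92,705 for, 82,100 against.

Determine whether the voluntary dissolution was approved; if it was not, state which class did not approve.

Series A: 4/5 of 1312556 = 1050044.80, rounded up to 1050045; 1,050,045 required, 1,050,346 in favor — approved.
Series B: a majority of 13966848 is 6983425; 6,983,425 required, 6,987,543 in favor — approved.
Series C: 2/3 of 1420850 = 947233.33, rounded up to 947234; 947,234 required, 947,647 in favor — approved.
Series D: a majority of 185363 is 92682; 92,682 required, 92,705 in favor — approved.

Approved — every class gave the required vote.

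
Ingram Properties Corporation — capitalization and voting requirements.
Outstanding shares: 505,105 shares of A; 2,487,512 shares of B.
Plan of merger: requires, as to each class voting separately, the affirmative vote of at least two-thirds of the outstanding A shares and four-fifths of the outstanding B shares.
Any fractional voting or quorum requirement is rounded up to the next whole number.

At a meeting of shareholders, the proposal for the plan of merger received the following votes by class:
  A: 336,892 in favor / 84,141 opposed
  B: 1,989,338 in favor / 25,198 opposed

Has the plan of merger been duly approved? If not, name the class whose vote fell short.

Not approved — the B shares did not give the required vote.

A: 2/3 of 505105 = 336736.67, rounded up to 336737; 336,737 required, 336,892 in favor — approved.
B: 4/5 of 2487512 = 1990009.60, rounded up to 1990010; 1,990,010 required, 1,989,338 in favor — not approved.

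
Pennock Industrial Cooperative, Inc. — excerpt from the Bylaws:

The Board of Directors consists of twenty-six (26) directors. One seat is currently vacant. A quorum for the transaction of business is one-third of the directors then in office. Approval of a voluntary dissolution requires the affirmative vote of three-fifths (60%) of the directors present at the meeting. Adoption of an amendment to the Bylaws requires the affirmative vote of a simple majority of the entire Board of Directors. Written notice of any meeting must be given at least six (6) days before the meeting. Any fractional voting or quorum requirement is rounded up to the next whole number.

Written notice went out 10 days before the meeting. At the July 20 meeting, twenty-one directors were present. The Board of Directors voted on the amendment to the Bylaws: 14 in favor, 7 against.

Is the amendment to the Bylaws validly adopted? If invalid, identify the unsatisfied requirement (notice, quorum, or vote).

Valid — all requirements satisfied.

Notice: 10 days given; 6 required (10 ≥ 6). Satisfied.
Quorum: 21 present; quorum is 9. Satisfied.
Vote: the amendment to the Bylaws requires a majority of the entire Board of Directors (26). A majority of 26 is 14, so 14 affirmative votes are needed; 14 voted in favor. Satisfied.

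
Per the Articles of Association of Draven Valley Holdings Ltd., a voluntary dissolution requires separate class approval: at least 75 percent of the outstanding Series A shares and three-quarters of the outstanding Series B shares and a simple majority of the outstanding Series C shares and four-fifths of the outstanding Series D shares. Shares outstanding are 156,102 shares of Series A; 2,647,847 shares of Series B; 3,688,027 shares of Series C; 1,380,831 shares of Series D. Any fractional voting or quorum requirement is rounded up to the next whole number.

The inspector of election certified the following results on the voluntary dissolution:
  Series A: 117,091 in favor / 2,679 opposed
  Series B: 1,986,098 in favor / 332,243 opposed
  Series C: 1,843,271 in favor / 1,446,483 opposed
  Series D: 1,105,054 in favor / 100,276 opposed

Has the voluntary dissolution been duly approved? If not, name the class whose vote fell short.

Series A: 3/4 of 156102 = 117076.50, rounded up to 117077; 117,077 required, 117,091 in favor — approved.
Series B: 3/4 of 2647847 = 1985885.25, rounded up to 1985886; 1,985,886 required, 1,986,098 in favor — approved.
Series C: a majority of 3688027 is 1844014; 1,844,014 required, 1,843,271 in favor — not approved.
Series D: 4/5 of 1380831 = 1104664.80, rounded up to 1104665; 1,104,665 required, 1,105,054 in favor — approved.

Not approved — the Series C shares did not give the required vote.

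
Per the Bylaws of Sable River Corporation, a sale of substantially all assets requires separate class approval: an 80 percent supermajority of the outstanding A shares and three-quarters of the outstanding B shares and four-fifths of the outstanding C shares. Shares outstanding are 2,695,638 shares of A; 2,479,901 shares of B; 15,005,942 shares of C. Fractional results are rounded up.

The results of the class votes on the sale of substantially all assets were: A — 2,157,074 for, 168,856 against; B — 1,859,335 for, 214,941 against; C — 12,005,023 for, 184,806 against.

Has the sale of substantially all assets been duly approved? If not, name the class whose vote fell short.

Not approved — the B shares did not give the required vote.

A: 4/5 of 2695638 = 2156510.40, rounded up to 2156511; 2,156,511 required, 2,157,074 in favor — approved.
B: 3/4 of 2479901 = 1859925.75, rounded up to 1859926; 1,859,926 required, 1,859,335 in favor — not approved.
C: 4/5 of 15005942 = 12004753.60, rounded up to 12004754; 12,004,754 required, 12,005,023 in favor — approved.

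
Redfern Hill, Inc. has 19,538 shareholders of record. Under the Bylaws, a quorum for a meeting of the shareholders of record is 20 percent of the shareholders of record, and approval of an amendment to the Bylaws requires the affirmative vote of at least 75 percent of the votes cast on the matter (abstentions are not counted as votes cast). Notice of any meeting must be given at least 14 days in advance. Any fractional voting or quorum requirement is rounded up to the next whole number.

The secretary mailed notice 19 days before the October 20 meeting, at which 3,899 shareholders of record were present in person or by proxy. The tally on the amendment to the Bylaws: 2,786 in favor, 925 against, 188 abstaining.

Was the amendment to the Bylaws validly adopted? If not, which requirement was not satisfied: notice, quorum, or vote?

Invalid — quorum requirement not satisfied.

Notice: 19 days given; 14 required. Satisfied.
Quorum: 20% of 19,538 = 3,907.60, rounded up to 3,908; 3,899 present. Not satisfied.
Vote: requires three-fourths of the votes cast (3,899 − 188 abstaining = 3,711); 3/4 of 3711 = 2783.25, rounded up to 2784, so 2,784 needed; 2,786 in favor. Satisfied.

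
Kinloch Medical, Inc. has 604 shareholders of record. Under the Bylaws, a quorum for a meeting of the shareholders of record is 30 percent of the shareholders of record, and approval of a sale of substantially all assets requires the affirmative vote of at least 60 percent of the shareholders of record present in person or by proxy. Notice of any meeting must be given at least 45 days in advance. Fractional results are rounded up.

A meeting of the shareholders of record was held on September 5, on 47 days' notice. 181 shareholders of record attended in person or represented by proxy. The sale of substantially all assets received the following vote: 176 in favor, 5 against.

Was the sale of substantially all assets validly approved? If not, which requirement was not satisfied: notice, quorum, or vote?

Invalid — quorum requirement not satisfied.

Notice: 47 days given; 45 required. Satisfied.
Quorum: 30% of 604 = 181.20, rounded up to 182; 181 present. Not satisfied.
Vote: requires three-fifths of those present (181); 3/5 of 181 = 108.60, rounded up to 109, so 109 needed; 176 in favor. Satisfied.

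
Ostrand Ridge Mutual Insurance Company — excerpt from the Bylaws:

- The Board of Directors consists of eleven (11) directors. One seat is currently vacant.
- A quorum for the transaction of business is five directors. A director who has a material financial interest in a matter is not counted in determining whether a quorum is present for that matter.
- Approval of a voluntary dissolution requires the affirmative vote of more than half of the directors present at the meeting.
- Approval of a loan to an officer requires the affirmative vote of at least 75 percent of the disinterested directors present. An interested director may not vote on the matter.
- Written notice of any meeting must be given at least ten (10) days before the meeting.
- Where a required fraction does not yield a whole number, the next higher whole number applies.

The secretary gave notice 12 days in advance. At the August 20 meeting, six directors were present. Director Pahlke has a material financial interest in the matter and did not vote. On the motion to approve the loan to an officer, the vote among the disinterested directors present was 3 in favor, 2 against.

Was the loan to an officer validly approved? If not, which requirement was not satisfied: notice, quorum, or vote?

Invalid — vote requirement not satisfied.

Notice: 12 days given; 10 required (12 ≥ 10). Satisfied.
Quorum: 6 present, but the 1 interested director does not count, leaving 5. Quorum is 5. Satisfied.
Vote: the loan to an officer requires three-fourths of the disinterested directors present (6 − 1 = 5). 3/4 of 5 = 3.75, rounded up to 4, so 4 affirmative votes are needed; 3 voted in favor. Not satisfied.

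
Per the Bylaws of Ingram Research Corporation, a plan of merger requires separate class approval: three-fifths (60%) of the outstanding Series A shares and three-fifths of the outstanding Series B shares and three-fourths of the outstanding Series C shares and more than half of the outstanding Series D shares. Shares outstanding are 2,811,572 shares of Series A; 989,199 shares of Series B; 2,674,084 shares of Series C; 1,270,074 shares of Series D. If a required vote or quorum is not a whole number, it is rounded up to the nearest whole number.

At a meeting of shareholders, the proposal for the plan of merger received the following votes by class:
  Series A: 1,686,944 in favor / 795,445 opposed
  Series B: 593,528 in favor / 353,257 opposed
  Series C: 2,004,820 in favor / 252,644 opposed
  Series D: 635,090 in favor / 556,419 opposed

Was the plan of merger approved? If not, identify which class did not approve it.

Not approved — the Series C shares did not give the required vote.

Series A: 3/5 of 2811572 = 1686943.20, rounded up to 1686944; 1,686,944 required, 1,686,944 in favor — approved.
Series B: 3/5 of 989199 = 593519.40, rounded up to 593520; 593,520 required, 593,528 in favor — approved.
Series C: 3/4 of 2674084 = 2005563; 2,005,563 required, 2,004,820 in favor — not approved.
Series D: a majority of 1270074 is 635038; 635,038 required, 635,090 in favor — approved.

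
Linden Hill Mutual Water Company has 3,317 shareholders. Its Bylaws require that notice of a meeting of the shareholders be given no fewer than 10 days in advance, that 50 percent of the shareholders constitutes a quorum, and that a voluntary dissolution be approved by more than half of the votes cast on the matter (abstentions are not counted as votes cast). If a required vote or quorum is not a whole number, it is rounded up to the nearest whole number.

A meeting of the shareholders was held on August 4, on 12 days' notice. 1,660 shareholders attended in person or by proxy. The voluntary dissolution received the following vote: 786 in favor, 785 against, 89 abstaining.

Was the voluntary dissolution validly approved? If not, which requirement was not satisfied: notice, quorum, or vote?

Valid — all requirements satisfied.

Notice: 12 days given; 10 required. Satisfied.
Quorum: 50% of 3,317 = 1,658.50, rounded up to 1,659; 1,660 present. Satisfied.
Vote: requires a majority of the votes cast (1,660 − 89 abstaining = 1,571); a majority of 1571 is 786, so 786 needed; 786 in favor. Satisfied.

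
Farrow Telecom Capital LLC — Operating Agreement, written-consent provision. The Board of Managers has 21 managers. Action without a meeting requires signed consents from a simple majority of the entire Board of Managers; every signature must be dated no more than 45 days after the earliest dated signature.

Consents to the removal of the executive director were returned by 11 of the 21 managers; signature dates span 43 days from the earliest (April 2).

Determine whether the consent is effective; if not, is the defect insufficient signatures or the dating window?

Signatures required: a simple majority of 21 — a majority of 21 is 11, so 11 needed; 11 signed. Sufficient.
Dating window: the latest signature is 43 days after the earliest; the limit is 45 days. Within the window.

Effective — both the signature and dating-window requirements are satisfied.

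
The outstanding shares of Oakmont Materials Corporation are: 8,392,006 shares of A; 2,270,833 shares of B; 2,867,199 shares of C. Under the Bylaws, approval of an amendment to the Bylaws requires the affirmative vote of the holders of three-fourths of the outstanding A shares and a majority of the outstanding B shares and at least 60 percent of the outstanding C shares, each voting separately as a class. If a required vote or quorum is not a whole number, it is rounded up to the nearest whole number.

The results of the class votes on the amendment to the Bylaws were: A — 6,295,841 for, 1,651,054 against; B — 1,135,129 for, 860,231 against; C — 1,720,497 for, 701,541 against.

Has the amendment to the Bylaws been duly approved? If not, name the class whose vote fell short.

Not approved — the B shares did not give the required vote.

A: 3/4 of 8392006 = 6294004.50, rounded up to 6294005; 6,294,005 required, 6,295,841 in favor — approved.
B: a majority of 2270833 is 1135417; 1,135,417 required, 1,135,129 in favor — not approved.
C: 3/5 of 2867199 = 1720319.40, rounded up to 1720320; 1,720,320 required, 1,720,497 in favor — approved.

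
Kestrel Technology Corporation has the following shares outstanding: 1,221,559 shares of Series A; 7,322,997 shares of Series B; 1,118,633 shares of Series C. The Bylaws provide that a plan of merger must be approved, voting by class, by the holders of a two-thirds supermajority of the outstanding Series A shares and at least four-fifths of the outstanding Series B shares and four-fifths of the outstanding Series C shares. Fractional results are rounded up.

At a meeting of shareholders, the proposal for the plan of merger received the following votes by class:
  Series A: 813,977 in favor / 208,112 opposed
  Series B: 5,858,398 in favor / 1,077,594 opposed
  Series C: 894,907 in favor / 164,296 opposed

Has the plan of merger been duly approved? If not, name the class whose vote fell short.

Not approved — the Series A shares did not give the required vote.

Series A: 2/3 of 1221559 = 814372.67, rounded up to 814373; 814,373 required, 813,977 in favor — not approved.
Series B: 4/5 of 7322997 = 5858397.60, rounded up to 5858398; 5,858,398 required, 5,858,398 in favor — approved.
Series C: 4/5 of 1118633 = 894906.40, rounded up to 894907; 894,907 required, 894,907 in favor — approved.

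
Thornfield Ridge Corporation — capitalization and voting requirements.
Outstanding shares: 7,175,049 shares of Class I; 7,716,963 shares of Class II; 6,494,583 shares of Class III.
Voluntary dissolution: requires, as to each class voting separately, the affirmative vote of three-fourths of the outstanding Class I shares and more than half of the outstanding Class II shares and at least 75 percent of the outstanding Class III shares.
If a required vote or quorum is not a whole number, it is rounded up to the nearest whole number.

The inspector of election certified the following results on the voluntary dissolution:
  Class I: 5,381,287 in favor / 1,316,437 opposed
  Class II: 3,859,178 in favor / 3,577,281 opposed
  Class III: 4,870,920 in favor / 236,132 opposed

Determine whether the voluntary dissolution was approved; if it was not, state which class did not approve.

Class I: 3/4 of 7175049 = 5381286.75, rounded up to 5381287; 5,381,287 required, 5,381,287 in favor — approved.
Class II: a majority of 7716963 is 3858482; 3,858,482 required, 3,859,178 in favor — approved.
Class III: 3/4 of 6494583 = 4870937.25, rounded up to 4870938; 4,870,938 required, 4,870,920 in favor — not approved.

Not approved — the Class III shares did not give the required vote.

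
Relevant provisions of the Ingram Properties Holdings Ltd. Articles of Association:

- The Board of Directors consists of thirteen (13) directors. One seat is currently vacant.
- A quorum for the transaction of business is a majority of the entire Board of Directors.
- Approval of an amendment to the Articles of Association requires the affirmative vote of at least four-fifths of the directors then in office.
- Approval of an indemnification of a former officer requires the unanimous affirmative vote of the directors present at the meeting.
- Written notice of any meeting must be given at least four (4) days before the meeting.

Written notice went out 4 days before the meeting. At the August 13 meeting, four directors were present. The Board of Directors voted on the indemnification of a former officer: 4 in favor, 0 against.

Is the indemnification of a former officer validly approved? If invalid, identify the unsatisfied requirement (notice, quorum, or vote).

Invalid — quorum requirement not satisfied.

Notice: 4 days given; 4 required (4 ≥ 4). Satisfied.
Quorum: 4 present; quorum is 7. Not satisfied.
Vote: the indemnification of a former officer requires the unanimous vote of the directors present (4). Unanimous means all 4, so 4 affirmative votes are needed; 4 voted in favor. Satisfied. (Moot — without a quorum no business can be validly transacted.)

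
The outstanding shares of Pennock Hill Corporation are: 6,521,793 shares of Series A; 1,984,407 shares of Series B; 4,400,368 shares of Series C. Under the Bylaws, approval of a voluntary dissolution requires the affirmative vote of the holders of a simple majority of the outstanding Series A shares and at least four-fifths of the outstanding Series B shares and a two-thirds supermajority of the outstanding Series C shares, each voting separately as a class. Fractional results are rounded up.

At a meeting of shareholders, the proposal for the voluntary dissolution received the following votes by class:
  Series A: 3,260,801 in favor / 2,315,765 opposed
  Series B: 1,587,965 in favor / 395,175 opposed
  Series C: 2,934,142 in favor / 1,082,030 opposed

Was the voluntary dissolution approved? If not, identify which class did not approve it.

Series A: a majority of 6521793 is 3260897; 3,260,897 required, 3,260,801 in favor — not approved.
Series B: 4/5 of 1984407 = 1587525.60, rounded up to 1587526; 1,587,526 required, 1,587,965 in favor — approved.
Series C: 2/3 of 4400368 = 2933578.67, rounded up to 2933579; 2,933,579 required, 2,934,142 in favor — approved.

Not approved — the Series A shares did not give the required vote.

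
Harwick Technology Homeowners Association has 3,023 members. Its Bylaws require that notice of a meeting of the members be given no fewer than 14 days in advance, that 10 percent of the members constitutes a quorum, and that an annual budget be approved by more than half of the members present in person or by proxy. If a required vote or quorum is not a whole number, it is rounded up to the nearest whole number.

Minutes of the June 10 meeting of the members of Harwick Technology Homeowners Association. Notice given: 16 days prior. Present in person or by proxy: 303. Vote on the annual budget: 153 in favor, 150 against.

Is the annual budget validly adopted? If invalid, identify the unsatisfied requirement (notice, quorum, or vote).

Notice: 16 days given; 14 required. Satisfied.
Quorum: 10% of 3,023 = 302.30, rounded up to 303; 303 present. Satisfied.
Vote: requires a majority of those present (303); a majority of 303 is 152, so 152 needed; 153 in favor. Satisfied.

Valid — all requirements satisfied.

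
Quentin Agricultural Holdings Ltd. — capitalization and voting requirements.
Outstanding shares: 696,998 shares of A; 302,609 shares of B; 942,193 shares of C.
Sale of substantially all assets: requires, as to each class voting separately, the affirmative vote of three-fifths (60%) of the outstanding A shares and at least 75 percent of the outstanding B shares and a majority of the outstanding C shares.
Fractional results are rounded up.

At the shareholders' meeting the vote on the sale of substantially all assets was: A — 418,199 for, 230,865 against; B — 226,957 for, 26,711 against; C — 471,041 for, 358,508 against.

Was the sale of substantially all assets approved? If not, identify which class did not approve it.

A: 3/5 of 696998 = 418198.80, rounded up to 418199; 418,199 required, 418,199 in favor — approved.
B: 3/4 of 302609 = 226956.75, rounded up to 226957; 226,957 required, 226,957 in favor — approved.
C: a majority of 942193 is 471097; 471,097 required, 471,041 in favor — not approved.

Not approved — the C shares did not give the required vote.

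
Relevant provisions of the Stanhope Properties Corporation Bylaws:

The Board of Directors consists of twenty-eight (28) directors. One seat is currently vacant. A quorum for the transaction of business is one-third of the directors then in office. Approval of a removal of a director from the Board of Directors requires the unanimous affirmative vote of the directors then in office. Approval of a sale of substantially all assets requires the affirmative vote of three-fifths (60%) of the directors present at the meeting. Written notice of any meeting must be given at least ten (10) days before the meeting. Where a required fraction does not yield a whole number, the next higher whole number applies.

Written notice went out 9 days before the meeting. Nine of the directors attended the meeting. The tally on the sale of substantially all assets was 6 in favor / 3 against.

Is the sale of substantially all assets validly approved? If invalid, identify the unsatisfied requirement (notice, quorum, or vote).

Invalid — notice requirement not satisfied.

Notice: 9 days given; 10 required (9 < 10). Not satisfied.
Quorum: 9 present; quorum is 9. Satisfied.
Vote: the sale of substantially all assets requires three-fifths of the directors present (9). 3/5 of 9 = 5.40, rounded up to 6, so 6 affirmative votes are needed; 6 voted in favor. Satisfied.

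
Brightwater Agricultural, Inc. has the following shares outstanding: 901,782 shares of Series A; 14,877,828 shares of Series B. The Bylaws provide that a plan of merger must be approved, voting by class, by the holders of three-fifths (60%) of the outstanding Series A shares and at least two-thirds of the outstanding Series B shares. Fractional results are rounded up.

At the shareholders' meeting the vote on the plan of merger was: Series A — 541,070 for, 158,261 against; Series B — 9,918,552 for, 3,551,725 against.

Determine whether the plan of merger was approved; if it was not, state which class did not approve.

Approved — every class gave the required vote.

Series A: 3/5 of 901782 = 541069.20, rounded up to 541070; 541,070 required, 541,070 in favor — approved.
Series B: 2/3 of 14877828 = 9918552; 9,918,552 required, 9,918,552 in favor — approved.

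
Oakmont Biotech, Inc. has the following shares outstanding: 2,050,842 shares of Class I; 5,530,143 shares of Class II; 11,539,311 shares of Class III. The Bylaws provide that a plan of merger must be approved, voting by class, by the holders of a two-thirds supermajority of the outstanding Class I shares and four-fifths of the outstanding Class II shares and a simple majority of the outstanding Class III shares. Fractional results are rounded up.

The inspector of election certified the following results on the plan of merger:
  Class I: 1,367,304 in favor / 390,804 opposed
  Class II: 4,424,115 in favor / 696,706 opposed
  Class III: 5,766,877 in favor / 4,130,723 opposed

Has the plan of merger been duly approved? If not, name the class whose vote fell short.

Class I: 2/3 of 2050842 = 1367228; 1,367,228 required, 1,367,304 in favor — approved.
Class II: 4/5 of 5530143 = 4424114.40, rounded up to 4424115; 4,424,115 required, 4,424,115 in favor — approved.
Class III: a majority of 11539311 is 5769656; 5,769,656 required, 5,766,877 in favor — not approved.

Not approved — the Class III shares did not give the required vote.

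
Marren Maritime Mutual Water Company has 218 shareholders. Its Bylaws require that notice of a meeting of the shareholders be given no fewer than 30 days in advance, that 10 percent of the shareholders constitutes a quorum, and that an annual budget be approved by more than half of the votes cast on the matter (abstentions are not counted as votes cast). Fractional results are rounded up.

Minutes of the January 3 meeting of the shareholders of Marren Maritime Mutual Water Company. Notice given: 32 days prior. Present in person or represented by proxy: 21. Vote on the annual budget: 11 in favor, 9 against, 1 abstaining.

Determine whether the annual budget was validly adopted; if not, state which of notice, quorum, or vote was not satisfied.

Notice: 32 days given; 30 required. Satisfied.
Quorum: 10% of 218 = 21.80, rounded up to 22; 21 present. Not satisfied.
Vote: requires a majority of the votes cast (21 − 1 abstaining = 20); a majority of 20 is 11, so 11 needed; 11 in favor. Satisfied.

Invalid — quorum requirement not satisfied.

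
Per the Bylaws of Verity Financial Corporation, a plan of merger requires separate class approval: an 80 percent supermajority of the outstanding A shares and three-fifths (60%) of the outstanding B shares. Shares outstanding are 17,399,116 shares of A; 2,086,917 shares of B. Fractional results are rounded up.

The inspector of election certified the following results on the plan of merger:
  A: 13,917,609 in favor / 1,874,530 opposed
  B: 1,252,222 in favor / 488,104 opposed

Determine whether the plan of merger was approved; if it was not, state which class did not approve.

A: 4/5 of 17399116 = 13919292.80, rounded up to 13919293; 13,919,293 required, 13,917,609 in favor — not approved.
B: 3/5 of 2086917 = 1252150.20, rounded up to 1252151; 1,252,151 required, 1,252,222 in favor — approved.

Not approved — the A shares did not give the required vote.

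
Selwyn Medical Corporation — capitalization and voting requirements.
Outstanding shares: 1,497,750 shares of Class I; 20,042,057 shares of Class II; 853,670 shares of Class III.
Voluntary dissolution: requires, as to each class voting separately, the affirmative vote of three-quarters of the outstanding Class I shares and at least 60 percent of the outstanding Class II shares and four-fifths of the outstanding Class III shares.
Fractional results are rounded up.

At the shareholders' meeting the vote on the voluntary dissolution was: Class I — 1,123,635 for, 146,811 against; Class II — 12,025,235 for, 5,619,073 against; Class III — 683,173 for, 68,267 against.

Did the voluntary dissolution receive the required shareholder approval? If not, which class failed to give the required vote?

Class I: 3/4 of 1497750 = 1123312.50, rounded up to 1123313; 1,123,313 required, 1,123,635 in favor — approved.
Class II: 3/5 of 20042057 = 12025234.20, rounded up to 12025235; 12,025,235 required, 12,025,235 in favor — approved.
Class III: 4/5 of 853670 = 682936; 682,936 required, 683,173 in favor — approved.

Approved — every class gave the required vote.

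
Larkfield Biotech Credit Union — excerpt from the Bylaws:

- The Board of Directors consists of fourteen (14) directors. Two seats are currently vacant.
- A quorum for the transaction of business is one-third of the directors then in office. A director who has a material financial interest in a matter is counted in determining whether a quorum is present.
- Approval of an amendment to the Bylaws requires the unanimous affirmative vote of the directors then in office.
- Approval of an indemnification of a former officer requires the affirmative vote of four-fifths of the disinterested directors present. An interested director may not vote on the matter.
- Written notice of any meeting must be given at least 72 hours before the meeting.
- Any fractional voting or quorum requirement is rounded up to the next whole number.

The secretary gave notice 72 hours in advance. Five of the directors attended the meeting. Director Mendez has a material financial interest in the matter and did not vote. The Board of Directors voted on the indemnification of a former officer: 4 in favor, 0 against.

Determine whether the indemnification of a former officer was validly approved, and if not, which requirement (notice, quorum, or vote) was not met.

Valid — all requirements satisfied.

Notice: 72 hours given; 72 required (72 ≥ 72). Satisfied.
Quorum: 5 present (interested directors count toward quorum); quorum is 4. Satisfied.
Vote: the indemnification of a former officer requires four-fifths of the disinterested directors present (5 − 1 = 4). 4/5 of 4 = 3.20, rounded up to 4, so 4 affirmative votes are needed; 4 voted in favor. Satisfied.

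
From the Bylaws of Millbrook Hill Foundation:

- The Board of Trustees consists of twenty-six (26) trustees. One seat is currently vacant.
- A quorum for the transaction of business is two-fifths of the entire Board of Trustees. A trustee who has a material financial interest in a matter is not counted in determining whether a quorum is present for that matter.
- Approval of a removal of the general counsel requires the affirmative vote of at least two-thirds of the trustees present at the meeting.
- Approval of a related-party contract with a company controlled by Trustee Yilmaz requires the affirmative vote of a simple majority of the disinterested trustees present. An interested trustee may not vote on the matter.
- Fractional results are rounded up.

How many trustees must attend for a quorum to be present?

11

2/5 of 26 = 10.40, rounded up to 11.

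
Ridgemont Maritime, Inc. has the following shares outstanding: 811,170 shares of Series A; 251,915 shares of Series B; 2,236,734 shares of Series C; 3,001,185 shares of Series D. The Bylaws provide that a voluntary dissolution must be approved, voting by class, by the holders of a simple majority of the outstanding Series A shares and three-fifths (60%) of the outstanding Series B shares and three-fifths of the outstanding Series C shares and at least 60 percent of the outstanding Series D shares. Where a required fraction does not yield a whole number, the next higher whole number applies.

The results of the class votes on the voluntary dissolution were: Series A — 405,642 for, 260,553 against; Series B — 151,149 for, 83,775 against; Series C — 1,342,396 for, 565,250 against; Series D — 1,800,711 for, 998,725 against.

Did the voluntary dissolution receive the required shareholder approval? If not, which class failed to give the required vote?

Approved — every class gave the required vote.

Series A: a majority of 811170 is 405586; 405,586 required, 405,642 in favor — approved.
Series B: 3/5 of 251915 = 151149; 151,149 required, 151,149 in favor — approved.
Series C: 3/5 of 2236734 = 1342040.40, rounded up to 1342041; 1,342,041 required, 1,342,396 in favor — approved.
Series D: 3/5 of 3001185 = 1800711; 1,800,711 required, 1,800,711 in favor — approved.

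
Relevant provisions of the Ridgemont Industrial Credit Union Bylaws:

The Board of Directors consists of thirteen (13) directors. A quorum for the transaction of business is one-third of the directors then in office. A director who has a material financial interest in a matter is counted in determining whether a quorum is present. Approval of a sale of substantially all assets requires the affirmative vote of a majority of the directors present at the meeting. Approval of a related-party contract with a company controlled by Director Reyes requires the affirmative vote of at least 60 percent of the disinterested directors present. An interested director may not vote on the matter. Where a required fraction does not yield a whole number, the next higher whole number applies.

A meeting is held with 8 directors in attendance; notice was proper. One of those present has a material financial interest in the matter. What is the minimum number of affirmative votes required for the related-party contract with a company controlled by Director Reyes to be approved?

5

The related-party contract with a company controlled by Director Reyes requires three-fifths of the disinterested directors present (8 − 1 = 7).
3/5 of 7 = 4.20, rounded up to 5.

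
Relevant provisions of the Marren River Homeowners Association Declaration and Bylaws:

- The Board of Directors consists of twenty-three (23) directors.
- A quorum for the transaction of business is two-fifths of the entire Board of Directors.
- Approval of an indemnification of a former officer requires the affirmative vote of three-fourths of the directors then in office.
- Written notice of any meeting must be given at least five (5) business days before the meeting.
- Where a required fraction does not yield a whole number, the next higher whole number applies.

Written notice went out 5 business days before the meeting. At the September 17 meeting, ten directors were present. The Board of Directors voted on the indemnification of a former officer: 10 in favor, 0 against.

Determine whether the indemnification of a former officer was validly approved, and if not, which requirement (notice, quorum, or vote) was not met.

Invalid — vote requirement not satisfied.

Notice: 5 business days given; 5 required (5 ≥ 5). Satisfied.
Quorum: 10 present; quorum is 10. Satisfied.
Vote: the indemnification of a former officer requires three-fourths of the directors then in office (23). 3/4 of 23 = 17.25, rounded up to 18, so 18 affirmative votes are needed; 10 voted in favor. Not satisfied.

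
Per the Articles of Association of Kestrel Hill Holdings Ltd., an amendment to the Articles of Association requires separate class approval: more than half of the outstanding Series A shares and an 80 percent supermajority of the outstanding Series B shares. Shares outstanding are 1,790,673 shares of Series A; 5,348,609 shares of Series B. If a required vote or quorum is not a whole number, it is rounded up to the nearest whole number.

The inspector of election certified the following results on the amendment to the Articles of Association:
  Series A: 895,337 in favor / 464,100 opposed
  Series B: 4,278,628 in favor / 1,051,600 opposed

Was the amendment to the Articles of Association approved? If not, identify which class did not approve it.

Series A: a majority of 1790673 is 895337; 895,337 required, 895,337 in favor — approved.
Series B: 4/5 of 5348609 = 4278887.20, rounded up to 4278888; 4,278,888 required, 4,278,628 in favor — not approved.

Not approved — the Series B shares did not give the required vote.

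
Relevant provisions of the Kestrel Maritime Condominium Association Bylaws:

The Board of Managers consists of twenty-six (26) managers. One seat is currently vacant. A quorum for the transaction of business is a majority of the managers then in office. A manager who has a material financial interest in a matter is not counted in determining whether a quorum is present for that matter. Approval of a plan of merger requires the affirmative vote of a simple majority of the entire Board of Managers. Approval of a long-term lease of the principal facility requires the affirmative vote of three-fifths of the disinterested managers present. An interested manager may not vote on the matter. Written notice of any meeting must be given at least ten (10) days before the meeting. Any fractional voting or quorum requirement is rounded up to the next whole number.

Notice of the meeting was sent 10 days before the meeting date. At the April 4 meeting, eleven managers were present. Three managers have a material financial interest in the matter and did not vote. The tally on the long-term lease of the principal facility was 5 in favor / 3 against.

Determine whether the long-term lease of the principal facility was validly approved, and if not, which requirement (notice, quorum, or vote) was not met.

Invalid — quorum requirement not satisfied.

Notice: 10 days given; 10 required (10 ≥ 10). Satisfied.
Quorum: 11 present, but the 3 interested managers do not count, leaving 8. Quorum is 13. Not satisfied.
Vote: the long-term lease of the principal facility requires three-fifths of the disinterested managers present (11 − 3 = 8). 3/5 of 8 = 4.80, rounded up to 5, so 5 affirmative votes are needed; 5 voted in favor. Satisfied. (Moot — without a quorum no business can be validly transacted.)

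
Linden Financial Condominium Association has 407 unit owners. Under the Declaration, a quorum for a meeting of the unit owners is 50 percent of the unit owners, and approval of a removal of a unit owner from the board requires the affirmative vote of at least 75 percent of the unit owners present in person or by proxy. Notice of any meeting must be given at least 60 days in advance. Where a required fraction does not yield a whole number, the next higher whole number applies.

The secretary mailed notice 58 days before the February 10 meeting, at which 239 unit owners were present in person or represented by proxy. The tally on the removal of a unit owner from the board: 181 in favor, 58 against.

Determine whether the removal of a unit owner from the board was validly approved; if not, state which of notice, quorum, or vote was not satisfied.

Invalid — notice requirement not satisfied.

Notice: 58 days given; 60 required. Not satisfied.
Quorum: 50% of 407 = 203.50, rounded up to 204; 239 present. Satisfied.
Vote: requires three-fourths of those present (239); 3/4 of 239 = 179.25, rounded up to 180, so 180 needed; 181 in favor. Satisfied.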